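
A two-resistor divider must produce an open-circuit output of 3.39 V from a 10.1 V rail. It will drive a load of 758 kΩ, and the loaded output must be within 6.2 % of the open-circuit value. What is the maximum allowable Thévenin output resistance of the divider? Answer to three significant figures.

R_th ≤ 50.1 kΩ

Loading drop = R_th/(R_th + R_L) ≤ 0.0620, so R_th ≤ R_L · ε/(1−ε) = 758 kΩ × 0.0620/0.9380 = 50.1 kΩ.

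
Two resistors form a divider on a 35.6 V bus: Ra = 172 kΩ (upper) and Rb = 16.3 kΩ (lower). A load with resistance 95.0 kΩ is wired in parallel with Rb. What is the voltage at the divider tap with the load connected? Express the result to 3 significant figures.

V_out ≈ 2.66 V

The load sits in parallel with Rb: Rb‖R_L = (16.3 × 95.0) / (16.3 + 95.0) = 13.91 kΩ.
V_out = 35.6 × 13.91 / (172 + 13.91) = 35.6 × 13.91/185.9 = 2.66 V.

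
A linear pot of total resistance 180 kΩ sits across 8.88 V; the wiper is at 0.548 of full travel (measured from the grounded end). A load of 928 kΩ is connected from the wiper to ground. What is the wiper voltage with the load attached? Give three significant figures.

V ≈ 4.64 V

The wiper splits the pot into (1−α)R = 81.36 kΩ above and αR = 98.64 kΩ below.
Lower section ‖ load = 89.16 kΩ.
V_wiper = 8.88 × 89.16/(81.36 + 89.16) = 4.64 V.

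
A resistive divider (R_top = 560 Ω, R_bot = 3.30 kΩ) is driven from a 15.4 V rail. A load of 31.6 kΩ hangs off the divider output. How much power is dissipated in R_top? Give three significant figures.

Total resistance from the source is R_top + (R_bot‖R_L) = 3548 Ω, so I = 15.4/3548 Ω = 4.341 mA.
P = I²·R_top = (4.341 mA)² × 560 Ω = 10.6 mW.

P ≈ 10.6 mW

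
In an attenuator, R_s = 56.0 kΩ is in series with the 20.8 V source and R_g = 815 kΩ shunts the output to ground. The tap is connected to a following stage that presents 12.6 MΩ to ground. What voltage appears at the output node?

V_out ≈ 19.4 V

The load sits in parallel with R_g: R_g‖R_L = (815 × 12600) / (815 + 12600) = 765.5 kΩ.
V_out = 20.8 × 765.5 / (56.0 + 765.5) = 20.8 × 765.5/821.5 = 19.4 V.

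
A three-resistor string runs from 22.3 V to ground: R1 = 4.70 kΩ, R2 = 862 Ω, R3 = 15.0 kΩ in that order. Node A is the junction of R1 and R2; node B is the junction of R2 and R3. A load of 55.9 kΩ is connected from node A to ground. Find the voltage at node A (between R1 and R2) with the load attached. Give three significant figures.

V ≈ 16.2 V

Below node A the series string R2+R3 = 15860 Ω sits in parallel with the 55900 Ω load: 12360 Ω.
V_A = 22.3 × 12360/(4700 + 12360) = 16.2 V.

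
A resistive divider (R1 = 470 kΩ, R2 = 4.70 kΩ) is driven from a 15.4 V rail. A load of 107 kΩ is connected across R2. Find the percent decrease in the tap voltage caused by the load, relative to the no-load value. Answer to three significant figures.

4.17 %

The divider's output (Thévenin) resistance is R1‖R2 = 4.653 kΩ.
Fractional drop under load = R_th/(R_th + R_L) = 4.653 / (4.653 + 107) = 0.04168.
So the output falls by 4.17 %.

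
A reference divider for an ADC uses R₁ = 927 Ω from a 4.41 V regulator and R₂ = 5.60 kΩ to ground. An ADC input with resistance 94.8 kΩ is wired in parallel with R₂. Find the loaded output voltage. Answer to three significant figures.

The load sits in parallel with R₂: R₂‖R_L = (5600 × 94800) / (5600 + 94800) = 5288 Ω.
V_out = 4.41 × 5288 / (927 + 5288) = 4.41 × 5288/6215 = 3.75 V.

V_out ≈ 3.75 V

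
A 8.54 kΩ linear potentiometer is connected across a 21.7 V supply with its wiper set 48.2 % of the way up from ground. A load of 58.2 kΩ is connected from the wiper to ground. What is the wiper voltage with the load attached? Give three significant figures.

The wiper splits the pot into (1−α)R = 4.424 kΩ above and αR = 4.116 kΩ below.
Lower section ‖ load = 3.844 kΩ.
V_wiper = 21.7 × 3.844/(4.424 + 3.844) = 10.1 V.

V ≈ 10.1 V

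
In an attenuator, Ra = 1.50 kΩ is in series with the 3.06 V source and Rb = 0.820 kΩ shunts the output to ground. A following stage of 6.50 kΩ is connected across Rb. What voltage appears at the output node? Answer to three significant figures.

V_out ≈ 1.00 V

The load sits in parallel with Rb: Rb‖R_L = (820 × 6500) / (820 + 6500) = 728.1 Ω.
V_out = 3.06 × 728.1 / (1500 + 728.1) = 3.06 × 728.1/2228 = 1.00 V.
(Unloaded it would have been 1.08 V.)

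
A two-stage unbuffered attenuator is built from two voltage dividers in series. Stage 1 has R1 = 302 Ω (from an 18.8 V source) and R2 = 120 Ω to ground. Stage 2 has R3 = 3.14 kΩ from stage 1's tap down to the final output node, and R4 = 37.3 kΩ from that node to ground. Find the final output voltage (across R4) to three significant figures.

V_out ≈ 4.92 V

Stage 2 presents R3+R4 = 40440 Ω as a load on stage 1's tap.
Stage 1's lower leg becomes R2‖(R3+R4) = 119.6 Ω, so V_mid = 18.8 × 119.6/421.6 = 5.335 V.
Stage 2 is itself unloaded: V_out = V_mid × R4/(R3+R4) = 5.335 × 37300/40440 = 4.92 V.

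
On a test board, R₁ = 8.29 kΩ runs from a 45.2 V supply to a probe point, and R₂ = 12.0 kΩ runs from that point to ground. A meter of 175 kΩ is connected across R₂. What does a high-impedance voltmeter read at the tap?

The load sits in parallel with R₂: R₂‖R_L = (12.0 × 175) / (12.0 + 175) = 11.23 kΩ.
V_out = 45.2 × 11.23 / (8.29 + 11.23) = 45.2 × 11.23/19.52 = 26.0 V.
(Unloaded it would have been 26.7 V.)

V_out ≈ 26.0 V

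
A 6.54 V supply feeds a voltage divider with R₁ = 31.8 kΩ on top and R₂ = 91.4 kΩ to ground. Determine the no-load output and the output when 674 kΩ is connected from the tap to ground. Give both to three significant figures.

Open-circuit: V = 6.54 × 91.4/(31.8 + 91.4) = 4.85 V.
With the load, R₂ becomes R₂‖R_L = 80.49 kΩ, so V = 6.54 × 80.49/112.3 = 4.69 V.

Unloaded: 4.85 V; loaded: 4.69 V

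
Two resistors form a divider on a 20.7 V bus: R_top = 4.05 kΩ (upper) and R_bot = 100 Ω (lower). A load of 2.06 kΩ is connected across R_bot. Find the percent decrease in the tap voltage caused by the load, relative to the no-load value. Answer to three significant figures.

The divider's output (Thévenin) resistance is R_top‖R_bot = 97.59 Ω.
Fractional drop under load = R_th/(R_th + R_L) = 97.59 / (97.59 + 2060) = 0.04523.
So the output falls by 4.52 %.

4.52 %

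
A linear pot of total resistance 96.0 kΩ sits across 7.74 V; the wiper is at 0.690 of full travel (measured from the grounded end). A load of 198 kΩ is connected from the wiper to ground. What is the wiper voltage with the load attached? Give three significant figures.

The wiper splits the pot into (1−α)R = 29.76 kΩ above and αR = 66.24 kΩ below.
Lower section ‖ load = 49.63 kΩ.
V_wiper = 7.74 × 49.63/(29.76 + 49.63) = 4.84 V.

V ≈ 4.84 V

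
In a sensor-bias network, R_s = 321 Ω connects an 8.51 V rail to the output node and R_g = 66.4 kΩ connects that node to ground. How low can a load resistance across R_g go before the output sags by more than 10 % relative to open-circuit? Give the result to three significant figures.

Output resistance R_th = R_s‖R_g = (321 × 66400)/66720 = 319.5 Ω.
The fractional drop is R_th/(R_th + R_L); requiring this ≤ 0.100 gives R_L ≥ R_th(1/0.100 − 1) = 319.5 × 9.000 = 2.88 kΩ.

R_L(min) ≈ 2.88 kΩ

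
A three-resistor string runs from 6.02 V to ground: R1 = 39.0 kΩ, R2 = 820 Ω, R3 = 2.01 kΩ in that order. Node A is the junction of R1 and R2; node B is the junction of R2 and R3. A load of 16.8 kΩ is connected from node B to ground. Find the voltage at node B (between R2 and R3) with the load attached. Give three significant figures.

At node B, R3 is in parallel with the load: R3‖R_L = 1795 Ω.
Below node A the resistance is R2 + (R3‖R_L) = 2615 Ω, so V_A = 6.02 × 2615/41620 = 0.3783 V.
Then V_B = V_A × (R3‖R_L)/(R2 + R3‖R_L) = 0.3783 × 1795/2615 = 0.260 V.

V ≈ 0.260 V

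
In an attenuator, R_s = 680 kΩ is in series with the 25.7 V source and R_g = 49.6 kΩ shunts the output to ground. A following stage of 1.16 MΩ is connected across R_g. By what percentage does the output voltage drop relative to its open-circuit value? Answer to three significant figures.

3.83 %

The divider's output (Thévenin) resistance is R_s‖R_g = 46.23 kΩ.
Fractional drop under load = R_th/(R_th + R_L) = 46.23 / (46.23 + 1160) = 0.03832.
So the output falls by 3.83 %.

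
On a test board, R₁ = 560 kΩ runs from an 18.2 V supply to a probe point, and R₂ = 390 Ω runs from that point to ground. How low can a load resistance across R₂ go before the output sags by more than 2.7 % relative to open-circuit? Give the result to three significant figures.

Output resistance R_th = R₁‖R₂ = (560000 × 390)/560400 = 389.7 Ω.
The fractional drop is R_th/(R_th + R_L); requiring this ≤ 0.0270 gives R_L ≥ R_th(1/0.0270 − 1) = 389.7 × 36.04 = 14.0 kΩ.

R_L(min) ≈ 14.0 kΩ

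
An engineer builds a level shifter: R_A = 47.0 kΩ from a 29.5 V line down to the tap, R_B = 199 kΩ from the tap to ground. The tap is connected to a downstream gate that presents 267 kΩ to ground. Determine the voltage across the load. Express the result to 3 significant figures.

The load sits in parallel with R_B: R_B‖R_L = (199 × 267) / (199 + 267) = 114.0 kΩ.
V_out = 29.5 × 114.0 / (47.0 + 114.0) = 29.5 × 114.0/161.0 = 20.9 V.
(Unloaded it would have been 23.9 V.)

V_out ≈ 20.9 V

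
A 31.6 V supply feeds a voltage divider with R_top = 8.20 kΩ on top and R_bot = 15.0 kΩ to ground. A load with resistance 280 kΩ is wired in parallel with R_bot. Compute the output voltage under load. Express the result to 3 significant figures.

The load sits in parallel with R_bot: R_bot‖R_L = (15.0 × 280) / (15.0 + 280) = 14.24 kΩ.
V_out = 31.6 × 14.24 / (8.20 + 14.24) = 31.6 × 14.24/22.44 = 20.1 V.

V_out ≈ 20.1 V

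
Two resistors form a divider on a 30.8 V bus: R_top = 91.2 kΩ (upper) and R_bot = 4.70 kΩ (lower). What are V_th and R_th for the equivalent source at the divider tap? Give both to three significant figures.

V_th is the open-circuit tap voltage: 30.8 × 4.70/(91.2 + 4.70) = 1.51 V.
With the supply zeroed, R_top and R_bot appear in parallel from the tap: R_th = R_top‖R_bot = (91.2 × 4.70)/95.90 = 4.47 kΩ.

V_th = 1.51 V, R_th = 4.47 kΩ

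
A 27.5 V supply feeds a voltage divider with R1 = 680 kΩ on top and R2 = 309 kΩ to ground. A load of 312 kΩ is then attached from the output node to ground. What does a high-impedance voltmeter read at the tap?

V_out ≈ 5.11 V

The load sits in parallel with R2: R2‖R_L = (309 × 312) / (309 + 312) = 155.2 kΩ.
V_out = 27.5 × 155.2 / (680 + 155.2) = 27.5 × 155.2/835.2 = 5.11 V.
(Unloaded it would have been 8.59 V.)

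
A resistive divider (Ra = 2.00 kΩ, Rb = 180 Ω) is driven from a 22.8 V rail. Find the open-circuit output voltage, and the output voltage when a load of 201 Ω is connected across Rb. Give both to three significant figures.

Open-circuit: V = 22.8 × 180/(2000 + 180) = 1.88 V.
With the load, Rb becomes Rb‖R_L = 94.96 Ω, so V = 22.8 × 94.96/2095 = 1.03 V.

Unloaded: 1.88 V; loaded: 1.03 V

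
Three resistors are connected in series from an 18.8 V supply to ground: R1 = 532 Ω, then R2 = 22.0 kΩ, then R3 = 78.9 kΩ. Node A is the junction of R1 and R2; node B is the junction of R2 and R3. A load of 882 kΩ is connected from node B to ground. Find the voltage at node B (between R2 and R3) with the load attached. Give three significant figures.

At node B, R3 is in parallel with the load: R3‖R_L = 72420 Ω.
Below node A the resistance is R2 + (R3‖R_L) = 94420 Ω, so V_A = 18.8 × 94420/94950 = 18.69 V.
Then V_B = V_A × (R3‖R_L)/(R2 + R3‖R_L) = 18.69 × 72420/94420 = 14.3 V.

V ≈ 14.3 V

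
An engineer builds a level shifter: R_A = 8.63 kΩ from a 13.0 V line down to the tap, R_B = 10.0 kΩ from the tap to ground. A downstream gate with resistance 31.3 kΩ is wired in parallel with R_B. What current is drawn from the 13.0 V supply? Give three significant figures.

R_B‖R_L = 7.579 kΩ, so the source sees R_A + R_B‖R_L = 16.21 kΩ.
I = 13.0 V / 16.21 kΩ = 0.802 mA.

I ≈ 0.802 mA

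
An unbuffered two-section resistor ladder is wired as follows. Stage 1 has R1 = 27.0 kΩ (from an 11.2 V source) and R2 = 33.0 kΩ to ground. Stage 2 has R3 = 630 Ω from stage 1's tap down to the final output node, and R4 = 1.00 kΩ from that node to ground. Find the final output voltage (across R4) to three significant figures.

Stage 2 presents R3+R4 = 1630 Ω as a load on stage 1's tap.
Stage 1's lower leg becomes R2‖(R3+R4) = 1553 Ω, so V_mid = 11.2 × 1553/28550 = 0.6093 V.
Stage 2 is itself unloaded: V_out = V_mid × R4/(R3+R4) = 0.6093 × 1000/1630 = 0.374 V.

V_out ≈ 0.374 V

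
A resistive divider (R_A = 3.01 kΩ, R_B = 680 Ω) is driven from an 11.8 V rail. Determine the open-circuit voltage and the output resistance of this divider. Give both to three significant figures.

V_th is the open-circuit tap voltage: 11.8 × 680/(3010 + 680) = 2.17 V.
With the supply zeroed, R_A and R_B appear in parallel from the tap: R_th = R_A‖R_B = (3010 × 680)/3690 = 555 Ω.

V_th = 2.17 V, R_th = 555 Ω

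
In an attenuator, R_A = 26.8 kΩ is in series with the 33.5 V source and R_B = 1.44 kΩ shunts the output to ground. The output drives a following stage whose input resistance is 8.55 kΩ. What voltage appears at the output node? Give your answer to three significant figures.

V_out ≈ 1.47 V

The load sits in parallel with R_B: R_B‖R_L = (1.44 × 8.55) / (1.44 + 8.55) = 1.232 kΩ.
V_out = 33.5 × 1.232 / (26.8 + 1.232) = 33.5 × 1.232/28.03 = 1.47 V.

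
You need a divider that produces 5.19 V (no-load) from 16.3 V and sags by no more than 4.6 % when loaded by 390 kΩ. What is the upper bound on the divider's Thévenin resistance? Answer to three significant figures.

Loading drop = R_th/(R_th + R_L) ≤ 0.0460, so R_th ≤ R_L · ε/(1−ε) = 390 kΩ × 0.0460/0.9540 = 18.8 kΩ.

R_th ≤ 18.8 kΩ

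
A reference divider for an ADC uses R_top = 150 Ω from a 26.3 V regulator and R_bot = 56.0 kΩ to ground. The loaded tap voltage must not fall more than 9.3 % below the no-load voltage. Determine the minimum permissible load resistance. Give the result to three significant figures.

Output resistance R_th = R_top‖R_bot = (150 × 56000)/56150 = 149.6 Ω.
The fractional drop is R_th/(R_th + R_L); requiring this ≤ 0.0930 gives R_L ≥ R_th(1/0.0930 − 1) = 149.6 × 9.753 = 1.46 kΩ.

R_L(min) ≈ 1.46 kΩ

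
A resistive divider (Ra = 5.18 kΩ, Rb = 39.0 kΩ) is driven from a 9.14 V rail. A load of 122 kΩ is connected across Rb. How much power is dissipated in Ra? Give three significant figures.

P ≈ 0.359 mW

Total resistance from the source is Ra + (Rb‖R_L) = 34.73 kΩ, so I = 9.14/34.73 kΩ = 0.2632 mA.
P = I²·Ra = (0.2632 mA)² × 5.18 kΩ = 0.359 mW.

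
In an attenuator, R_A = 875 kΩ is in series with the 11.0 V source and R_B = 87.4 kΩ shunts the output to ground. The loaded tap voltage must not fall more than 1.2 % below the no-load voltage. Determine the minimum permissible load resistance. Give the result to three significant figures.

R_L(min) ≈ 6.54 MΩ

Output resistance R_th = R_A‖R_B = (875 × 87.4)/962.4 = 79.46 kΩ.
The fractional drop is R_th/(R_th + R_L); requiring this ≤ 0.0120 gives R_L ≥ R_th(1/0.0120 − 1) = 79.46 × 82.33 = 6.54 MΩ.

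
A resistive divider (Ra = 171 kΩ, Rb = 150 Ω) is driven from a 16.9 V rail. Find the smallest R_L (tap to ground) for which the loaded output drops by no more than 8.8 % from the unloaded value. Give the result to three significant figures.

Output resistance R_th = Ra‖Rb = (171000 × 150)/171200 = 149.9 Ω.
The fractional drop is R_th/(R_th + R_L); requiring this ≤ 0.0880 gives R_L ≥ R_th(1/0.0880 − 1) = 149.9 × 10.36 = 1.55 kΩ.

R_L(min) ≈ 1.55 kΩ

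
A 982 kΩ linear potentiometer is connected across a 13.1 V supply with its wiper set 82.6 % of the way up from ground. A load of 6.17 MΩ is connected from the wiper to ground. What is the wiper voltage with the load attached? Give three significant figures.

The wiper splits the pot into (1−α)R = 170.9 kΩ above and αR = 811.1 kΩ below.
Lower section ‖ load = 716.9 kΩ.
V_wiper = 13.1 × 716.9/(170.9 + 716.9) = 10.6 V.

V ≈ 10.6 V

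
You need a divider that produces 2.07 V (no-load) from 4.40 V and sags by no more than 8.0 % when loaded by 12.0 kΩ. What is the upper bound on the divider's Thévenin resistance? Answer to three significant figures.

Loading drop = R_th/(R_th + R_L) ≤ 0.0800, so R_th ≤ R_L · ε/(1−ε) = 12.0 kΩ × 0.0800/0.9200 = 1.04 kΩ.

R_th ≤ 1.04 kΩ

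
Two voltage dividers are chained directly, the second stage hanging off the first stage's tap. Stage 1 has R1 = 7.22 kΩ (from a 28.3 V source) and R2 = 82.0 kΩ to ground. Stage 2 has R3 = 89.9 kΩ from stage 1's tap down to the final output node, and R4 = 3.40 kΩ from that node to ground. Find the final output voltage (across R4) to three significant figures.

V_out ≈ 0.885 V

Stage 2 presents R3+R4 = 93.30 kΩ as a load on stage 1's tap.
Stage 1's lower leg becomes R2‖(R3+R4) = 43.64 kΩ, so V_mid = 28.3 × 43.64/50.86 = 24.28 V.
Stage 2 is itself unloaded: V_out = V_mid × R4/(R3+R4) = 24.28 × 3.40/93.30 = 0.885 V.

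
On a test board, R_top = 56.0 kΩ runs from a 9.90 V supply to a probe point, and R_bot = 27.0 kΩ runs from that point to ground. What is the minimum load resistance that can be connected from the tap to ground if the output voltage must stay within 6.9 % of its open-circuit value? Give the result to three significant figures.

R_L(min) ≈ 246 kΩ

Output resistance R_th = R_top‖R_bot = (56.0 × 27.0)/83.00 = 18.22 kΩ.
The fractional drop is R_th/(R_th + R_L); requiring this ≤ 0.0690 gives R_L ≥ R_th(1/0.0690 − 1) = 18.22 × 13.49 = 246 kΩ.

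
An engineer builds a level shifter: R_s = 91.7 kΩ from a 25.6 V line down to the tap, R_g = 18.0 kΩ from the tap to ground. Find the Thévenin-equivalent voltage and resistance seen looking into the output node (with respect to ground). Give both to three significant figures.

V_th is the open-circuit tap voltage: 25.6 × 18.0/(91.7 + 18.0) = 4.20 V.
With the supply zeroed, R_s and R_g appear in parallel from the tap: R_th = R_s‖R_g = (91.7 × 18.0)/109.7 = 15.0 kΩ.

V_th = 4.20 V, R_th = 15.0 kΩ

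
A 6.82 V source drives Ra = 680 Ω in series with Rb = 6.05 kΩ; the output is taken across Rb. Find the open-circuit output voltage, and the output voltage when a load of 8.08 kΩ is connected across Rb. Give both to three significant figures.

Unloaded: 6.13 V; loaded: 5.70 V

Open-circuit: V = 6.82 × 6050/(680 + 6050) = 6.13 V.
With the load, Rb becomes Rb‖R_L = 3460 Ω, so V = 6.82 × 3460/4140 = 5.70 V.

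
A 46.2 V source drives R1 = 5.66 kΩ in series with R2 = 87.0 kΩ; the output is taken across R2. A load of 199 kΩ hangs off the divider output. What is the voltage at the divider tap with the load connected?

The load sits in parallel with R2: R2‖R_L = (87.0 × 199) / (87.0 + 199) = 60.53 kΩ.
V_out = 46.2 × 60.53 / (5.66 + 60.53) = 46.2 × 60.53/66.19 = 42.2 V.
(Unloaded it would have been 43.4 V.)

V_out ≈ 42.2 V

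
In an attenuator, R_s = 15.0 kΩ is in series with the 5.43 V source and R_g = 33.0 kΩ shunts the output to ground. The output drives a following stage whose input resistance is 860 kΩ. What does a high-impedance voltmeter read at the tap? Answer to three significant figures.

V_out ≈ 3.69 V

The load sits in parallel with R_g: R_g‖R_L = (33.0 × 860) / (33.0 + 860) = 31.78 kΩ.
V_out = 5.43 × 31.78 / (15.0 + 31.78) = 5.43 × 31.78/46.78 = 3.69 V.
(Unloaded it would have been 3.73 V.)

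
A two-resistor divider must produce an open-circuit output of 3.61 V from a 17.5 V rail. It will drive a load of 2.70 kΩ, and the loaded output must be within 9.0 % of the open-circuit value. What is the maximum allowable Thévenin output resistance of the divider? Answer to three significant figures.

Loading drop = R_th/(R_th + R_L) ≤ 0.0900, so R_th ≤ R_L · ε/(1−ε) = 2.70 kΩ × 0.0900/0.9100 = 267 Ω.

R_th ≤ 267 Ω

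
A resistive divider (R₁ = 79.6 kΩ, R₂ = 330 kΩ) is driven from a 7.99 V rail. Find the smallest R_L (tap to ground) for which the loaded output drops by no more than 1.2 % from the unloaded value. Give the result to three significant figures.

R_L(min) ≈ 5.28 MΩ

Output resistance R_th = R₁‖R₂ = (79.6 × 330)/409.6 = 64.13 kΩ.
The fractional drop is R_th/(R_th + R_L); requiring this ≤ 0.0120 gives R_L ≥ R_th(1/0.0120 − 1) = 64.13 × 82.33 = 5.28 MΩ.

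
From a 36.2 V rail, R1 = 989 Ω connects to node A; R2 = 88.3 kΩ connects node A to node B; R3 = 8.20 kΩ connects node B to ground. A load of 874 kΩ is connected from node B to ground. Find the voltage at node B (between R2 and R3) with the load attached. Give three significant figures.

At node B, R3 is in parallel with the load: R3‖R_L = 8124 Ω.
Below node A the resistance is R2 + (R3‖R_L) = 96420 Ω, so V_A = 36.2 × 96420/97410 = 35.83 V.
Then V_B = V_A × (R3‖R_L)/(R2 + R3‖R_L) = 35.83 × 8124/96420 = 3.02 V.

V ≈ 3.02 V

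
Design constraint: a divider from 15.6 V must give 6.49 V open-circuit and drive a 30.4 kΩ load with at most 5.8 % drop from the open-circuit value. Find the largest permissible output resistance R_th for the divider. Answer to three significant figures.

R_th ≤ 1.87 kΩ

Loading drop = R_th/(R_th + R_L) ≤ 0.0580, so R_th ≤ R_L · ε/(1−ε) = 30.4 kΩ × 0.0580/0.9420 = 1.87 kΩ.
(Any R1, R2 with R2/(R1+R2) = 0.416 and R1‖R2 ≤ 1.87 kΩ will meet the spec.)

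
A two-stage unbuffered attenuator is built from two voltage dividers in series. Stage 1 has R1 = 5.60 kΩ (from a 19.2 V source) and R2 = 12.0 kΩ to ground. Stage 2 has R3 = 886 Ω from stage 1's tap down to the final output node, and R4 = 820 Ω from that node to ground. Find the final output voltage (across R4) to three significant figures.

Stage 2 presents R3+R4 = 1706 Ω as a load on stage 1's tap.
Stage 1's lower leg becomes R2‖(R3+R4) = 1494 Ω, so V_mid = 19.2 × 1494/7094 = 4.043 V.
Stage 2 is itself unloaded: V_out = V_mid × R4/(R3+R4) = 4.043 × 820/1706 = 1.94 V.

V_out ≈ 1.94 V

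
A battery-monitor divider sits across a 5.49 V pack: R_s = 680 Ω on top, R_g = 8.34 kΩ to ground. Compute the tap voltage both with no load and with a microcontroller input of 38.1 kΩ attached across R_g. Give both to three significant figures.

Open-circuit: V = 5.49 × 8340/(680 + 8340) = 5.08 V.
With the load, R_g becomes R_g‖R_L = 6842 Ω, so V = 5.49 × 6842/7522 = 4.99 V.

Unloaded: 5.08 V; loaded: 4.99 V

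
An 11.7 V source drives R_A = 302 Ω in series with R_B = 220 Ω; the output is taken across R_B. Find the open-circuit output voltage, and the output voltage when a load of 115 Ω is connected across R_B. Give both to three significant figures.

Open-circuit: V = 11.7 × 220/(302 + 220) = 4.93 V.
With the load, R_B becomes R_B‖R_L = 75.52 Ω, so V = 11.7 × 75.52/377.5 = 2.34 V.

Unloaded: 4.93 V; loaded: 2.34 V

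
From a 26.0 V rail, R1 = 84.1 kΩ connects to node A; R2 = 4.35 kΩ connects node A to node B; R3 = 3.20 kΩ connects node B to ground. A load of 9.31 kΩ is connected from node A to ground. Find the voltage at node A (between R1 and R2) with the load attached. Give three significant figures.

Below node A the series string R2+R3 = 7.550 kΩ sits in parallel with the 9.31 kΩ load: 4.169 kΩ.
V_A = 26.0 × 4.169/(84.1 + 4.169) = 1.23 V.

V ≈ 1.23 V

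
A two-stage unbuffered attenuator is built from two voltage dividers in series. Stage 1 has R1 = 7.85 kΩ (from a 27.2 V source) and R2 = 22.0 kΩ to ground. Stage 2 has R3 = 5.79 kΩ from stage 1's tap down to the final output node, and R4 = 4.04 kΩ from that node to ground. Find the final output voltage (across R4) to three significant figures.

Stage 2 presents R3+R4 = 9.830 kΩ as a load on stage 1's tap.
Stage 1's lower leg becomes R2‖(R3+R4) = 6.794 kΩ, so V_mid = 27.2 × 6.794/14.64 = 12.62 V.
Stage 2 is itself unloaded: V_out = V_mid × R4/(R3+R4) = 12.62 × 4.04/9.830 = 5.19 V.

V_out ≈ 5.19 V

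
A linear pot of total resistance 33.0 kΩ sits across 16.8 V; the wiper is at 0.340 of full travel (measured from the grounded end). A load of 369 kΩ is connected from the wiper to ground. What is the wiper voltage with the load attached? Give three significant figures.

The wiper splits the pot into (1−α)R = 21.78 kΩ above and αR = 11.22 kΩ below.
Lower section ‖ load = 10.89 kΩ.
V_wiper = 16.8 × 10.89/(21.78 + 10.89) = 5.60 V.

V ≈ 5.60 V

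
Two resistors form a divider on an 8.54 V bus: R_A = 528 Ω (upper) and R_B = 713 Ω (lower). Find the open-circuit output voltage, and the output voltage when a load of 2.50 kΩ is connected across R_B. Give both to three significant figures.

Open-circuit: V = 8.54 × 713/(528 + 713) = 4.91 V.
With the load, R_B becomes R_B‖R_L = 554.8 Ω, so V = 8.54 × 554.8/1083 = 4.38 V.

Unloaded: 4.91 V; loaded: 4.38 V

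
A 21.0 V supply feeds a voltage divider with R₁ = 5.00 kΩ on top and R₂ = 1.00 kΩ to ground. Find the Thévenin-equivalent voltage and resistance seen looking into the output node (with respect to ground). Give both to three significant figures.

V_th = 3.50 V, R_th = 833 Ω

V_th is the open-circuit tap voltage: 21.0 × 1.00/(5.00 + 1.00) = 3.50 V.
With the supply zeroed, R₁ and R₂ appear in parallel from the tap: R_th = R₁‖R₂ = (5.00 × 1.00)/6.000 = 833 Ω.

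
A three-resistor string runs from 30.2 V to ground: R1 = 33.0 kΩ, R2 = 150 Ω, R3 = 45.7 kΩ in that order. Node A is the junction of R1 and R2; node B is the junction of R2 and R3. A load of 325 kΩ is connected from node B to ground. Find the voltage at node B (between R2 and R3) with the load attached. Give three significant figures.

V ≈ 16.5 V

At node B, R3 is in parallel with the load: R3‖R_L = 40070 Ω.
Below node A the resistance is R2 + (R3‖R_L) = 40220 Ω, so V_A = 30.2 × 40220/73220 = 16.59 V.
Then V_B = V_A × (R3‖R_L)/(R2 + R3‖R_L) = 16.59 × 40070/40220 = 16.5 V.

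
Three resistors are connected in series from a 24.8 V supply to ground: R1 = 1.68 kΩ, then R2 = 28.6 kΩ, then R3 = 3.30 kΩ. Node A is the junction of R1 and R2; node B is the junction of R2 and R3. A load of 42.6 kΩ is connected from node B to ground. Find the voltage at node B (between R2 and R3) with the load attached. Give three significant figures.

At node B, R3 is in parallel with the load: R3‖R_L = 3.063 kΩ.
Below node A the resistance is R2 + (R3‖R_L) = 31.66 kΩ, so V_A = 24.8 × 31.66/33.34 = 23.55 V.
Then V_B = V_A × (R3‖R_L)/(R2 + R3‖R_L) = 23.55 × 3.063/31.66 = 2.28 V.

V ≈ 2.28 V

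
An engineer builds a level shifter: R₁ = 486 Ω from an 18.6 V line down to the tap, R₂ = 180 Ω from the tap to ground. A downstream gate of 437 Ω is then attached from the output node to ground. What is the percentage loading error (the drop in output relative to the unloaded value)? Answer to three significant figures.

23.1 %

The divider's output (Thévenin) resistance is R₁‖R₂ = 131.4 Ω.
Fractional drop under load = R_th/(R_th + R_L) = 131.4 / (131.4 + 437) = 0.2311.
So the output falls by 23.1 %.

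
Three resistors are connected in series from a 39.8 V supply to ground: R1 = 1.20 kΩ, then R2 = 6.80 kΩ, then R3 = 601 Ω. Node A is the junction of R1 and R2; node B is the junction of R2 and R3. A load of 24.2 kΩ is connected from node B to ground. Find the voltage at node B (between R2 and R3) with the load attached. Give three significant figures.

At node B, R3 is in parallel with the load: R3‖R_L = 586.4 Ω.
Below node A the resistance is R2 + (R3‖R_L) = 7386 Ω, so V_A = 39.8 × 7386/8586 = 34.24 V.
Then V_B = V_A × (R3‖R_L)/(R2 + R3‖R_L) = 34.24 × 586.4/7386 = 2.72 V.

V ≈ 2.72 V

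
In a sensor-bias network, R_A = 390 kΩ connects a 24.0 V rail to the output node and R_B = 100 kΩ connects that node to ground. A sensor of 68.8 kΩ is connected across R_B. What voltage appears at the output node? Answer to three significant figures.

V_out ≈ 2.27 V

The load sits in parallel with R_B: R_B‖R_L = (100 × 68.8) / (100 + 68.8) = 40.76 kΩ.
V_out = 24.0 × 40.76 / (390 + 40.76) = 24.0 × 40.76/430.8 = 2.27 V.
(Unloaded it would have been 4.90 V.)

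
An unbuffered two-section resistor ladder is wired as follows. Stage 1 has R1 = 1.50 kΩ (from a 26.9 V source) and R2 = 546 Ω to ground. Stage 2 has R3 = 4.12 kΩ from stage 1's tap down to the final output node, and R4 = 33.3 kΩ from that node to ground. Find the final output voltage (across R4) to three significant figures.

Stage 2 presents R3+R4 = 37420 Ω as a load on stage 1's tap.
Stage 1's lower leg becomes R2‖(R3+R4) = 538.1 Ω, so V_mid = 26.9 × 538.1/2038 = 7.103 V.
Stage 2 is itself unloaded: V_out = V_mid × R4/(R3+R4) = 7.103 × 33300/37420 = 6.32 V.

V_out ≈ 6.32 V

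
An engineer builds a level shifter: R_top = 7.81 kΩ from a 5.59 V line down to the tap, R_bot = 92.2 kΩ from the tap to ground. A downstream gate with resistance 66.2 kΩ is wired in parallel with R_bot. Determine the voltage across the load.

The load sits in parallel with R_bot: R_bot‖R_L = (92.2 × 66.2) / (92.2 + 66.2) = 38.53 kΩ.
V_out = 5.59 × 38.53 / (7.81 + 38.53) = 5.59 × 38.53/46.34 = 4.65 V.
(Unloaded it would have been 5.15 V.)

V_out ≈ 4.65 V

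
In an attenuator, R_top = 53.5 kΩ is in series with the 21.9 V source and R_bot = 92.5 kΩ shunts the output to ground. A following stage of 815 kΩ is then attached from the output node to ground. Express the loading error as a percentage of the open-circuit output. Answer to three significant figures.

The divider's output (Thévenin) resistance is R_top‖R_bot = 33.90 kΩ.
Fractional drop under load = R_th/(R_th + R_L) = 33.90 / (33.90 + 815) = 0.03993.
So the output falls by 3.99 %.

3.99 %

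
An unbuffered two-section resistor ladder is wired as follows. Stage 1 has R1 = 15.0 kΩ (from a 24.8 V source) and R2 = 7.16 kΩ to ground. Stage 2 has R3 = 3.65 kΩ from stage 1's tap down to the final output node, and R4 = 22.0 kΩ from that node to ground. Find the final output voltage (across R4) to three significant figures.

V_out ≈ 5.78 V

Stage 2 presents R3+R4 = 25.65 kΩ as a load on stage 1's tap.
Stage 1's lower leg becomes R2‖(R3+R4) = 5.598 kΩ, so V_mid = 24.8 × 5.598/20.60 = 6.740 V.
Stage 2 is itself unloaded: V_out = V_mid × R4/(R3+R4) = 6.740 × 22.0/25.65 = 5.78 V.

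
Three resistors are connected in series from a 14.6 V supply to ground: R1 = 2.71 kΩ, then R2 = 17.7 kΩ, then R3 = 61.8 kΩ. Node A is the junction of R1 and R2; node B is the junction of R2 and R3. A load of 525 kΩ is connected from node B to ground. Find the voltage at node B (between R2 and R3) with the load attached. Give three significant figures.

At node B, R3 is in parallel with the load: R3‖R_L = 55.29 kΩ.
Below node A the resistance is R2 + (R3‖R_L) = 72.99 kΩ, so V_A = 14.6 × 72.99/75.70 = 14.08 V.
Then V_B = V_A × (R3‖R_L)/(R2 + R3‖R_L) = 14.08 × 55.29/72.99 = 10.7 V.

V ≈ 10.7 V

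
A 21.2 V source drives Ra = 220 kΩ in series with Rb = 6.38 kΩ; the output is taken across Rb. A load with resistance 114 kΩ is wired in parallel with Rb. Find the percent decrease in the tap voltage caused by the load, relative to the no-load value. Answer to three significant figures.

The divider's output (Thévenin) resistance is Ra‖Rb = 6.200 kΩ.
Fractional drop under load = R_th/(R_th + R_L) = 6.200 / (6.200 + 114) = 0.05158.
So the output falls by 5.16 %.

5.16 %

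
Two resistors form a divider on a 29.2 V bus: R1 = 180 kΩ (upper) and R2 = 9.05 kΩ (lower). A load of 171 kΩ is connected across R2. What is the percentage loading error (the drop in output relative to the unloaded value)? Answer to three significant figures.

The divider's output (Thévenin) resistance is R1‖R2 = 8.617 kΩ.
Fractional drop under load = R_th/(R_th + R_L) = 8.617 / (8.617 + 171) = 0.04797.
So the output falls by 4.80 %.

4.80 %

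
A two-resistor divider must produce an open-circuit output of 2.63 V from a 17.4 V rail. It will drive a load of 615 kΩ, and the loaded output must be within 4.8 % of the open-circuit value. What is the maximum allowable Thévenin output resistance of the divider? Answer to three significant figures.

Loading drop = R_th/(R_th + R_L) ≤ 0.0480, so R_th ≤ R_L · ε/(1−ε) = 615 kΩ × 0.0480/0.9520 = 31.0 kΩ.
(Any R1, R2 with R2/(R1+R2) = 0.151 and R1‖R2 ≤ 31.0 kΩ will meet the spec.)

R_th ≤ 31.0 kΩ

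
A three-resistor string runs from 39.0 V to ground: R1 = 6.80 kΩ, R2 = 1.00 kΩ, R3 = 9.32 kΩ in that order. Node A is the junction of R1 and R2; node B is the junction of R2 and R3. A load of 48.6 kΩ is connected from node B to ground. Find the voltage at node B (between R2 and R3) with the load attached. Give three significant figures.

V ≈ 19.5 V

At node B, R3 is in parallel with the load: R3‖R_L = 7.820 kΩ.
Below node A the resistance is R2 + (R3‖R_L) = 8.820 kΩ, so V_A = 39.0 × 8.820/15.62 = 22.02 V.
Then V_B = V_A × (R3‖R_L)/(R2 + R3‖R_L) = 22.02 × 7.820/8.820 = 19.5 V.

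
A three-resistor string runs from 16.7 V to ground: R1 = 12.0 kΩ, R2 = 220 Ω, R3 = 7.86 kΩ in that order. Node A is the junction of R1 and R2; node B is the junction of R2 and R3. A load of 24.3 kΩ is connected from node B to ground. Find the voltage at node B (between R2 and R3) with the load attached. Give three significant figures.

V ≈ 5.46 V

At node B, R3 is in parallel with the load: R3‖R_L = 5939 Ω.
Below node A the resistance is R2 + (R3‖R_L) = 6159 Ω, so V_A = 16.7 × 6159/18160 = 5.664 V.
Then V_B = V_A × (R3‖R_L)/(R2 + R3‖R_L) = 5.664 × 5939/6159 = 5.46 V.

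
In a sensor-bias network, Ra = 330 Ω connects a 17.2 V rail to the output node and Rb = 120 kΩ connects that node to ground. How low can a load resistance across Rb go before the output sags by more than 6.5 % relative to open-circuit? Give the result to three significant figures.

Output resistance R_th = Ra‖Rb = (330 × 120000)/120300 = 329.1 Ω.
The fractional drop is R_th/(R_th + R_L); requiring this ≤ 0.0650 gives R_L ≥ R_th(1/0.0650 − 1) = 329.1 × 14.38 = 4.73 kΩ.

R_L(min) ≈ 4.73 kΩ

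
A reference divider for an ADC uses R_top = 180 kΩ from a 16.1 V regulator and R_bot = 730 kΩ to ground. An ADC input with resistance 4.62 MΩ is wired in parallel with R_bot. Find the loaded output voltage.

The load sits in parallel with R_bot: R_bot‖R_L = (730 × 4620) / (730 + 4620) = 630.4 kΩ.
V_out = 16.1 × 630.4 / (180 + 630.4) = 16.1 × 630.4/810.4 = 12.5 V.

V_out ≈ 12.5 V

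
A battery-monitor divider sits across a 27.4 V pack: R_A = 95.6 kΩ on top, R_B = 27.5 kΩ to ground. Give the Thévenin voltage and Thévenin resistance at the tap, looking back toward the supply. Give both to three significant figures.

V_th = 6.12 V, R_th = 21.4 kΩ

V_th is the open-circuit tap voltage: 27.4 × 27.5/(95.6 + 27.5) = 6.12 V.
With the supply zeroed, R_A and R_B appear in parallel from the tap: R_th = R_A‖R_B = (95.6 × 27.5)/123.1 = 21.4 kΩ.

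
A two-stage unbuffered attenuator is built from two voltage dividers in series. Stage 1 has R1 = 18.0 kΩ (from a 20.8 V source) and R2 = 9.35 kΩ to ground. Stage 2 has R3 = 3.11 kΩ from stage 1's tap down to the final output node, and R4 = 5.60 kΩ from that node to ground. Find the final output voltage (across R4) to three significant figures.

Stage 2 presents R3+R4 = 8.710 kΩ as a load on stage 1's tap.
Stage 1's lower leg becomes R2‖(R3+R4) = 4.509 kΩ, so V_mid = 20.8 × 4.509/22.51 = 4.167 V.
Stage 2 is itself unloaded: V_out = V_mid × R4/(R3+R4) = 4.167 × 5.60/8.710 = 2.68 V.

V_out ≈ 2.68 V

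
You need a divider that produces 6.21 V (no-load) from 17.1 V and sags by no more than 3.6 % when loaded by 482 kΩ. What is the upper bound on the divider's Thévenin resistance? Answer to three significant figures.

R_th ≤ 18.0 kΩ

Loading drop = R_th/(R_th + R_L) ≤ 0.0360, so R_th ≤ R_L · ε/(1−ε) = 482 kΩ × 0.0360/0.9640 = 18.0 kΩ.
(Any R1, R2 with R2/(R1+R2) = 0.363 and R1‖R2 ≤ 18.0 kΩ will meet the spec.)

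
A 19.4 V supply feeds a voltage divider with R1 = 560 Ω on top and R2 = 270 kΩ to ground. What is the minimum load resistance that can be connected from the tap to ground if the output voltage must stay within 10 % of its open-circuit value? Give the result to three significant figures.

Output resistance R_th = R1‖R2 = (560 × 270000)/270600 = 558.8 Ω.
The fractional drop is R_th/(R_th + R_L); requiring this ≤ 0.100 gives R_L ≥ R_th(1/0.100 − 1) = 558.8 × 9.000 = 5.03 kΩ.

R_L(min) ≈ 5.03 kΩ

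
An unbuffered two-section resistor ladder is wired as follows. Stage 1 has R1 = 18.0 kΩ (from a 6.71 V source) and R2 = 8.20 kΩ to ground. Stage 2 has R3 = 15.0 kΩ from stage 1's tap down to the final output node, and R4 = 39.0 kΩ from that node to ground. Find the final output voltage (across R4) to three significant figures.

Stage 2 presents R3+R4 = 54.00 kΩ as a load on stage 1's tap.
Stage 1's lower leg becomes R2‖(R3+R4) = 7.119 kΩ, so V_mid = 6.71 × 7.119/25.12 = 1.902 V.
Stage 2 is itself unloaded: V_out = V_mid × R4/(R3+R4) = 1.902 × 39.0/54.00 = 1.37 V.

V_out ≈ 1.37 V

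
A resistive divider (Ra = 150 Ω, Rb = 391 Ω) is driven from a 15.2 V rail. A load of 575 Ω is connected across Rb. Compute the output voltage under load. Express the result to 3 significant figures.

The load sits in parallel with Rb: Rb‖R_L = (391 × 575) / (391 + 575) = 232.7 Ω.
V_out = 15.2 × 232.7 / (150 + 232.7) = 15.2 × 232.7/382.7 = 9.24 V.

V_out ≈ 9.24 V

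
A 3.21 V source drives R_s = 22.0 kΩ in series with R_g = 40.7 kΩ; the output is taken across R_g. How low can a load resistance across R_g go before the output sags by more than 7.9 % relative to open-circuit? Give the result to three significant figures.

Output resistance R_th = R_s‖R_g = (22.0 × 40.7)/62.70 = 14.28 kΩ.
The fractional drop is R_th/(R_th + R_L); requiring this ≤ 0.0790 gives R_L ≥ R_th(1/0.0790 − 1) = 14.28 × 11.66 = 166 kΩ.

R_L(min) ≈ 166 kΩ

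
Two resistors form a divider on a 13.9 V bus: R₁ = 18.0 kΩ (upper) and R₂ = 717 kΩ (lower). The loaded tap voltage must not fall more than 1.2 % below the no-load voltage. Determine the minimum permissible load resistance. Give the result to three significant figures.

Output resistance R_th = R₁‖R₂ = (18.0 × 717)/735.0 = 17.56 kΩ.
The fractional drop is R_th/(R_th + R_L); requiring this ≤ 0.0120 gives R_L ≥ R_th(1/0.0120 − 1) = 17.56 × 82.33 = 1.45 MΩ.

R_L(min) ≈ 1.45 MΩ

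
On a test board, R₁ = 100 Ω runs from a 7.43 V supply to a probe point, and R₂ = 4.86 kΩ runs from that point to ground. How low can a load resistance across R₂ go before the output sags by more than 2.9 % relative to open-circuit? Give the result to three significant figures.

Output resistance R_th = R₁‖R₂ = (100 × 4860)/4960 = 97.98 Ω.
The fractional drop is R_th/(R_th + R_L); requiring this ≤ 0.0290 gives R_L ≥ R_th(1/0.0290 − 1) = 97.98 × 33.48 = 3.28 kΩ.

R_L(min) ≈ 3.28 kΩ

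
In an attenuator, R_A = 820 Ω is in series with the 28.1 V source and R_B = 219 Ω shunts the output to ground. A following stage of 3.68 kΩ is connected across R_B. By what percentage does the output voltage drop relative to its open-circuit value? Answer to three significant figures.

4.49 %

The divider's output (Thévenin) resistance is R_A‖R_B = 172.8 Ω.
Fractional drop under load = R_th/(R_th + R_L) = 172.8 / (172.8 + 3680) = 0.04486.
So the output falls by 4.49 %.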